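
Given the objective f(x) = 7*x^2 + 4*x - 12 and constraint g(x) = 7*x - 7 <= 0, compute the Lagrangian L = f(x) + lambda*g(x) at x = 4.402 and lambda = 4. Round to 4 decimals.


Step 1: Evaluate f(x).
f(4.402) = 7*4.402^2 + 4*4.402 - 12 = 141.2512
Step 2: Evaluate g(x).
g(4.402) = 7*4.402 - 7 = 23.814
Step 3: Compute Lagrangian.
L = 141.2512 + 4*23.814 = 236.5072


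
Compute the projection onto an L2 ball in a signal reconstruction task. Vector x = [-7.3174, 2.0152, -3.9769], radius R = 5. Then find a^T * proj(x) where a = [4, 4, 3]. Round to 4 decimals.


Step 1: Compute ||x|| (intermediates to 6 decimals).
||x|| = sqrt((-7.3174)^2 + 2.0152^2 + (-3.9769)^2) = 8.568612
Step 2: Project.
Since ||x|| > R, scale = R/||x|| = 5/8.568612 = 0.583525, proj(x) = scale * x
proj(x) = [-4.269886, 1.17592, -2.320621]
Step 3: Dot product.
a^T * proj(x) = 4*(-4.269886) + 4*1.17592 + 3*(-2.320621) = -19.3377


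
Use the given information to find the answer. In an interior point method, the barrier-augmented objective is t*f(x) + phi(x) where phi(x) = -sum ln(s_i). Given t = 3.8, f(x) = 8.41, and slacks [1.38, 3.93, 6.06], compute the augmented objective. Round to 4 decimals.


Step 1: Compute log-barrier.
ln values: [0.3221, 1.3686, 1.8017]
phi = -(0.3221 + 1.3686 + 1.8017) = -3.4924
Step 2: Compute augmented objective.
t*f(x) = 3.8*8.41 = 31.958
Total = 31.958 - 3.4924 = 28.4656


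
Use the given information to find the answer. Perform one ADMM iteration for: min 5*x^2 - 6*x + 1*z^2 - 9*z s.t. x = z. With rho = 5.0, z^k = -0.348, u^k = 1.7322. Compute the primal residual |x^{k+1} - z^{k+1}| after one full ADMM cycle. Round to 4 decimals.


ADMM iteration with rho = 5.0, z^k = -0.348, u^k = 1.7322
Step 1: x-update.
Minimize 5*x^2 - 6*x + (5.0/2)*(x + 0.348 + 1.7322)^2
FOC: (2*5 + 5.0)*x = 6 + 5.0*(-0.348 - 1.7322)
x^{k+1} = -0.2934
Step 2: z-update.
Minimize 1*z^2 - 9*z + (5.0/2)*(-0.2934 - z + 1.7322)^2
FOC: (2*1 + 5.0)*z = 9 + 5.0*(-0.2934 + 1.7322)
z^{k+1} = 2.3134
Step 3: u-update.
u^{k+1} = 1.7322 - 0.2934 - 2.3134 = -0.8746
Step 4: Primal residual = |-0.2934 - 2.3134| = 2.6068


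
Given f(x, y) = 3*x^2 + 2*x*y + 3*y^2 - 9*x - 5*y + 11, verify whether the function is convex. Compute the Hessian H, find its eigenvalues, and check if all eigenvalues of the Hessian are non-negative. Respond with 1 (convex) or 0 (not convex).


The Hessian of f(x,y) = 3*x^2 + 2*x*y + 3*y^2 - 9*x - 5*y + 11 is:
H = [[6, 2], [2, 6]]
Trace = 6 + 6 = 12
Determinant = 6*6 - (2)^2 = 32
Discriminant = (12)^2 - 4*32 = 16.0
Eigenvalues: lambda_1 = 4.0, lambda_2 = 8.0
The function is convex.

1


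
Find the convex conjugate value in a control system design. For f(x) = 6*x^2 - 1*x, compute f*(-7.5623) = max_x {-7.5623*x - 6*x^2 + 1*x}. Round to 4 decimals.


f*(y) = sup_x {y*x - a*x^2 - b*x} = sup_x {(y-b)*x - a*x^2}
FOC: (y - b) - 2a*x = 0 => x* = (y - b)/(2a)
x* = (-7.5623 + 1)/(2*6) = -0.5469
f*(-7.5623) = (y-b)^2/(4a) = (-7.5623 + 1)^2/(4*6)
= 43.0638/24 = 1.7943


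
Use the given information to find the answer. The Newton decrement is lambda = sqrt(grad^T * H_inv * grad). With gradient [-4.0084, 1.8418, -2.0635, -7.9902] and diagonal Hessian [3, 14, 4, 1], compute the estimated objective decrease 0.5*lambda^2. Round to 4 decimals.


Step 1: H is diagonal, so H^(-1) * g = [-1.3361, 0.1316, -0.5159, -7.9902].
Step 2: g^T H^(-1) g = sum_i g_i^2 / H_ii
  = (-4.0084)^2/3 + (1.8418)^2/14 + (-2.0635)^2/4 + (-7.9902)^2/1
  = 5.3558 + 0.2423 + 1.0645 + 63.8433 = 70.5059
Step 3: Objective decrease = 0.5 * g^T H^(-1) g = 35.2529


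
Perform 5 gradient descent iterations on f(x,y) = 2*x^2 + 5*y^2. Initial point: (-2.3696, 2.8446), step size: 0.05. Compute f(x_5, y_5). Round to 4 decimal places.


Gradient descent on f(x,y) = 2*x^2 + 5*y^2.
Starting point: (-2.3696, 2.8446), alpha = 0.05
Step 1: grad_x = 2*2*-2.3696 = -9.4784, grad_y = 2*5*2.8446 = 28.446
  x_1 = -2.3696 - 0.05*-9.4784 = -1.8957
  y_1 = 2.8446 - 0.05*28.446 = 1.4223
Step 2: grad_x = 2*2*-1.8957 = -7.5827, grad_y = 2*5*1.4223 = 14.223
  x_2 = -1.8957 - 0.05*-7.5827 = -1.5165
  y_2 = 1.4223 - 0.05*14.223 = 0.7112
Step 3: grad_x = 2*2*-1.5165 = -6.0662, grad_y = 2*5*0.7112 = 7.1115
  x_3 = -1.5165 - 0.05*-6.0662 = -1.2132
  y_3 = 0.7112 - 0.05*7.1115 = 0.3556
Step 4: grad_x = 2*2*-1.2132 = -4.8529, grad_y = 2*5*0.3556 = 3.5558
  x_4 = -1.2132 - 0.05*-4.8529 = -0.9706
  y_4 = 0.3556 - 0.05*3.5558 = 0.1778
Step 5: grad_x = 2*2*-0.9706 = -3.8824, grad_y = 2*5*0.1778 = 1.7779
  x_5 = -0.9706 - 0.05*-3.8824 = -0.7765
  y_5 = 0.1778 - 0.05*1.7779 = 0.0889
f(-0.7765, 0.0889) = 2*(-0.7765)^2 + 5*0.0889^2 = 1.2453


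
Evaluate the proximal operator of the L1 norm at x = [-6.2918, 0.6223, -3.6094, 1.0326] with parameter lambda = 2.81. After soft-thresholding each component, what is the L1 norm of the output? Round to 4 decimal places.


Soft-thresholding with lambda = 2.81:
prox(-6.2918) = sign(-6.2918)*max(|-6.2918| - 2.81, 0) = -3.4818
prox(0.6223) = sign(0.6223)*max(|0.6223| - 2.81, 0) = 0.0
prox(-3.6094) = sign(-3.6094)*max(|-3.6094| - 2.81, 0) = -0.7994
prox(1.0326) = sign(1.0326)*max(|1.0326| - 2.81, 0) = 0.0
prox(x) = [-3.4818, 0.0, -0.7994, 0.0]
||prox(x)||_1 = 3.4818 + 0.0 + 0.7994 + 0.0 = 4.2812


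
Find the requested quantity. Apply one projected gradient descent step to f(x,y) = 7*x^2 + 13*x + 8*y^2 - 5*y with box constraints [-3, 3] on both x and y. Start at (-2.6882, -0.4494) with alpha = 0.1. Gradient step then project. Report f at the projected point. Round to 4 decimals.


Step 1: Compute gradient at (-2.6882, -0.4494).
grad_x = 2*7*-2.6882 + 13 = -24.6348
grad_y = 2*8*-0.4494 - 5 = -12.1904
Step 2: Gradient step.
x_raw = -2.6882 - 0.1*-24.6348 = -0.2247
y_raw = -0.4494 - 0.1*-12.1904 = 0.7696
Step 3: Project onto [-3, 3].
x_proj = clip(-0.2247) = -0.2247
y_proj = clip(0.7696) = 0.7696
Step 4: Evaluate f.
f(-0.2247, 0.7696) = -1.6773


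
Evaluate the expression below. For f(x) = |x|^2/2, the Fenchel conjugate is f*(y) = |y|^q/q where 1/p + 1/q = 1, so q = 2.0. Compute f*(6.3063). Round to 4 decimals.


The conjugate exponent q satisfies 1/p + 1/q = 1.
p = 2, so q = 2/(2 - 1) = 2.0
|y|^q = 6.3063^2.0 = 39.7694
f*(6.3063) = 39.7694 / 2.0 = 19.8847


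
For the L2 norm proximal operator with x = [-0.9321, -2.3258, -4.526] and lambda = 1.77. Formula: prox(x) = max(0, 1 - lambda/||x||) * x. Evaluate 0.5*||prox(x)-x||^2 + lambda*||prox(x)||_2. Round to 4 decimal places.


Step 1: Compute ||x||.
||x|| = 5.1733
Step 2: Compute scaling factor.
scale = max(0, 1 - 1.77/5.1733) = 0.6579
Step 3: prox(x) = [-0.6132, -1.53, -2.9775]
||prox(x)|| = 3.4033
Step 4: Proximal objective.
0.5*||prox-x||^2 = 1.5665
lambda*||prox|| = 6.0238
Total = 7.5903


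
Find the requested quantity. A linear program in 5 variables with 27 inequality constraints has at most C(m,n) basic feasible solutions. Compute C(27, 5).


Each vertex corresponds to some choice of n active constraints out of m, so the number of vertices is at most C(m, n) = m! / (n!(m-n)!).
m = 27, n = 5
Numerator: 27 * 26 * 25 * 24 * 23
Denominator: 5! = 120
C(27, 5) = 80730


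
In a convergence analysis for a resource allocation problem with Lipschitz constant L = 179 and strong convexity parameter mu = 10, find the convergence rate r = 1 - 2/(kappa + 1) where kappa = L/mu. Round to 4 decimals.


Step 1: Compute the condition number.
kappa = L/mu = 179/10 = 17.9
Step 2: Compute the convergence rate.
r = 1 - 2/(kappa + 1) = 1 - 2*mu/(L + mu) = (L - mu)/(L + mu) = 169/189 = 0.8942


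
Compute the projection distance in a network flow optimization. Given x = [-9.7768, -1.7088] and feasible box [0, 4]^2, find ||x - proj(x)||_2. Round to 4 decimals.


Project each component onto [0, 4].
clip(-9.7768) = 0.0, clip(-1.7088) = 0.0
Projection = [0.0, 0.0]
Squared diffs: [95.5858, 2.92]
Distance = sqrt(98.5058) = 9.925


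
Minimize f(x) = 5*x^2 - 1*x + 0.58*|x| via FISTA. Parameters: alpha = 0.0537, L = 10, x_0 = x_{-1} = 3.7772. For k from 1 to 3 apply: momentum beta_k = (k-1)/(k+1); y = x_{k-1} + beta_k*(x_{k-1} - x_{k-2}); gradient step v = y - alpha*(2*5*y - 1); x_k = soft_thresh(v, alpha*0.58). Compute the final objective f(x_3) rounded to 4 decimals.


FISTA on f(x) = 5*x^2 - 1*x + 0.58*|x|
L = 10, alpha = 0.0537
Iteration 1: beta = 0.0, y = 3.7772 + 0.0*(3.7772 - 3.7772) = 3.7772
  grad(y) = 36.772, v = y - alpha*grad = 1.8025
  prox(v) = soft_thresh(1.8025, 0.0311) = 1.7714
Iteration 2: beta = 0.3333, y = 1.7714 + 0.3333*(1.7714 - 3.7772) = 1.1028
  grad(y) = 10.028, v = y - alpha*grad = 0.5643
  prox(v) = soft_thresh(0.5643, 0.0311) = 0.5331
Iteration 3: beta = 0.5, y = 0.5331 + 0.5*(0.5331 - 1.7714) = -0.086
  grad(y) = -1.8598, v = y - alpha*grad = 0.0139
  prox(v) = soft_thresh(0.0139, 0.0311) = 0.0
f(x_3) = 5*0.0^2 - 1*0.0 + 0.58*|0.0| = 0.0


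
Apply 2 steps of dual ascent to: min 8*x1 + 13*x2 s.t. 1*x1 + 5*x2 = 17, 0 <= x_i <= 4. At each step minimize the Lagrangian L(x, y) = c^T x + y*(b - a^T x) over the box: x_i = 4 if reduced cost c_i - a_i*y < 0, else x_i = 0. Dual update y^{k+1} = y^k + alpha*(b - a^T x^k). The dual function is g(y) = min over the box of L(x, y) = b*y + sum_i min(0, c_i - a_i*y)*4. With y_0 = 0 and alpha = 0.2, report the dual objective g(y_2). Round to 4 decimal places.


Dual ascent for LP: min 8*x1 + 13*x2, 1*x1 + 5*x2 = 17, 0 <= x_i <= 4
Step 1: y^k = 0.0, reduced costs: (8.0, 13.0)
  x^k = (0.0, 0.0), subgradient = b - a^T x = 17.0
  y^{k+1} = 0.0 + 0.2*17.0 = 3.4
Step 2: y^k = 3.4, reduced costs: (4.6, -4.0)
  x^k = (0.0, 4.0), subgradient = b - a^T x = -3.0
  y^{k+1} = 3.4 + 0.2*-3.0 = 2.8
Dual objective at y_2 = 2.8: reduced costs (5.2, -1.0), box minimizer x = (0.0, 4.0)
g(y_2) = b*y + (c1 - a1*y)*x1 + (c2 - a2*y)*x2 = 17*2.8 + 5.2*0.0 + (-1.0)*4.0 = 47.6 + 0.0 - 4.0 = 43.6


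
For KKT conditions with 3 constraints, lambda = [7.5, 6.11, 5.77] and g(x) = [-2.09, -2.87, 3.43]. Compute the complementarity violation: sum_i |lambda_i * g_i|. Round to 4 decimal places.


KKT complementary slackness check:
lambda_1 * g_1 = 7.5 * -2.09 = -15.675
lambda_2 * g_2 = 6.11 * -2.87 = -17.5357
lambda_3 * g_3 = 5.77 * 3.43 = 19.7911
Total violation = 15.675 + 17.5357 + 19.7911 = 53.0018


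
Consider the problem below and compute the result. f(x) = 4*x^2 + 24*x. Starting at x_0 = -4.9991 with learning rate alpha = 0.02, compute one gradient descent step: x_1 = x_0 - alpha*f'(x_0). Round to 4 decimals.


We compute the gradient at x_0 and apply the update.
f'(x) = 8*x + 24
f'(-4.9991) = 8*-4.9991 + 24 = -15.9928
x_1 = -4.9991 - 0.02*-15.9928 = -4.6792


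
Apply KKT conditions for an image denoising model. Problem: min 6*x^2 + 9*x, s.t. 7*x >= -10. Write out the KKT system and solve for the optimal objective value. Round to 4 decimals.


Step 1: Try lambda = 0 (constraint inactive).
Stationarity: 2*6*x + 9 = 0
x* = -9/(2*6) = -0.75
Check constraint: 7*-0.75 = -5.25 >= -10 -- satisfied.
Step 2: Compute optimal value.
f(x*) = 6*(-0.75)^2 + 9*(-0.75) = -3.375


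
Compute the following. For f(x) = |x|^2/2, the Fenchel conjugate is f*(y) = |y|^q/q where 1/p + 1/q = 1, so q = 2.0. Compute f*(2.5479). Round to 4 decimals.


The conjugate exponent q satisfies 1/p + 1/q = 1.
p = 2, so q = 2/(2 - 1) = 2.0
|y|^q = 2.5479^2.0 = 6.4918
f*(2.5479) = 6.4918 / 2.0 = 3.2459


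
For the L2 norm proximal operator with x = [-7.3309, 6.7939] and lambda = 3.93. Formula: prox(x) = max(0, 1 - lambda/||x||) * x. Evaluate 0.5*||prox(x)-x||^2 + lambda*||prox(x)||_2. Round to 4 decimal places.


Step 1: Compute ||x||.
||x|| = 9.995
Step 2: Compute scaling factor.
scale = max(0, 1 - 3.93/9.995) = 0.6068
Step 3: prox(x) = [-4.4484, 4.1226]
||prox(x)|| = 6.065
Step 4: Proximal objective.
0.5*||prox-x||^2 = 7.7225
lambda*||prox|| = 23.8355
Total = 31.5577


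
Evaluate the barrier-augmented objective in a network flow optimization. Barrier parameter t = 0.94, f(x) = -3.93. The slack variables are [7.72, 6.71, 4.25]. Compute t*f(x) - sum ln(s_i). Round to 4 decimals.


Step 1: Compute log-barrier.
ln values: [2.0438, 1.9036, 1.4469]
phi = -(2.0438 + 1.9036 + 1.4469) = -5.3943
Step 2: Compute augmented objective.
t*f(x) = 0.94*-3.93 = -3.6942
Total = -3.6942 - 5.3943 = -9.0885


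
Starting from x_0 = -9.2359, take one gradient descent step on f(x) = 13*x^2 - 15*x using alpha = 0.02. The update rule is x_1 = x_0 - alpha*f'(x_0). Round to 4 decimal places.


We compute the gradient at x_0 and apply the update.
f'(x) = 26*x - 15
f'(-9.2359) = 26*-9.2359 - 15 = -255.1334
x_1 = -9.2359 - 0.02*-255.1334 = -4.1332


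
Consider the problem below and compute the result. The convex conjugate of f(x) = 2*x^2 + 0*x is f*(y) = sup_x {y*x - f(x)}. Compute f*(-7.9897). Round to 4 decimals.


f*(y) = sup_x {y*x - a*x^2 - b*x} = sup_x {(y-b)*x - a*x^2}
FOC: (y - b) - 2a*x = 0 => x* = (y - b)/(2a)
x* = (-7.9897 - 0)/(2*2) = -1.9974
f*(-7.9897) = (y-b)^2/(4a) = (-7.9897 - 0)^2/(4*2)
= 63.8353/8 = 7.9794


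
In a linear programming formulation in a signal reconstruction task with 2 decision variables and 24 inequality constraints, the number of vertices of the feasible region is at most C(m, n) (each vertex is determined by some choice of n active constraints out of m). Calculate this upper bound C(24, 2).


Each vertex corresponds to some choice of n active constraints out of m, so the number of vertices is at most C(m, n) = m! / (n!(m-n)!).
m = 24, n = 2
Numerator: 24 * 23
Denominator: 2! = 2
C(24, 2) = 276


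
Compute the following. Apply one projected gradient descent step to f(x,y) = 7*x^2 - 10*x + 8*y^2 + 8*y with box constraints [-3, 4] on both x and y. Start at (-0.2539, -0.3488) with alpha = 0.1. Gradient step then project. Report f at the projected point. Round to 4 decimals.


Step 1: Compute gradient at (-0.2539, -0.3488).
grad_x = 2*7*-0.2539 - 10 = -13.5546
grad_y = 2*8*-0.3488 + 8 = 2.4192
Step 2: Gradient step.
x_raw = -0.2539 - 0.1*-13.5546 = 1.1016
y_raw = -0.3488 - 0.1*2.4192 = -0.5907
Step 3: Project onto [-3, 4].
x_proj = clip(1.1016) = 1.1016
y_proj = clip(-0.5907) = -0.5907
Step 4: Evaluate f.
f(1.1016, -0.5907) = -4.4557


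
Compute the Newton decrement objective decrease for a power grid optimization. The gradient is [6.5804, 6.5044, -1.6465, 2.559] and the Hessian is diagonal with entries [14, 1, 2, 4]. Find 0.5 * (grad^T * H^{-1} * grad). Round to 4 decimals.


Step 1: H is diagonal, so H^(-1) * g = [0.47, 6.5044, -0.8233, 0.6398].
Step 2: g^T H^(-1) g = sum_i g_i^2 / H_ii
  = (6.5804)^2/14 + (6.5044)^2/1 + (-1.6465)^2/2 + (2.559)^2/4
  = 3.093 + 42.3072 + 1.3555 + 1.6371 = 48.3928
Step 3: Objective decrease = 0.5 * g^T H^(-1) g = 24.1964


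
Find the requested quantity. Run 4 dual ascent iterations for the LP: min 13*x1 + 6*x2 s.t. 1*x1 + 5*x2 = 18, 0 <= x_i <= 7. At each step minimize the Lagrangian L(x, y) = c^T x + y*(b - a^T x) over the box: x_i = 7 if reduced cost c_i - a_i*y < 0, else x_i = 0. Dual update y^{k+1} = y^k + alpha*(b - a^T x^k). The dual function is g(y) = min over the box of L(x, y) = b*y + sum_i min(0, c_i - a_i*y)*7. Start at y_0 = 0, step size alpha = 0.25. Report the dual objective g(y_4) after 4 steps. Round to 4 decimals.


Dual ascent for LP: min 13*x1 + 6*x2, 1*x1 + 5*x2 = 18, 0 <= x_i <= 7
Step 1: y^k = 0.0, reduced costs: (13.0, 6.0)
  x^k = (0.0, 0.0), subgradient = b - a^T x = 18.0
  y^{k+1} = 0.0 + 0.25*18.0 = 4.5
Step 2: y^k = 4.5, reduced costs: (8.5, -16.5)
  x^k = (0.0, 7.0), subgradient = b - a^T x = -17.0
  y^{k+1} = 4.5 + 0.25*-17.0 = 0.25
Step 3: y^k = 0.25, reduced costs: (12.75, 4.75)
  x^k = (0.0, 0.0), subgradient = b - a^T x = 18.0
  y^{k+1} = 0.25 + 0.25*18.0 = 4.75
Step 4: y^k = 4.75, reduced costs: (8.25, -17.75)
  x^k = (0.0, 7.0), subgradient = b - a^T x = -17.0
  y^{k+1} = 4.75 + 0.25*-17.0 = 0.5
Dual objective at y_4 = 0.5: reduced costs (12.5, 3.5), box minimizer x = (0.0, 0.0)
g(y_4) = b*y + (c1 - a1*y)*x1 + (c2 - a2*y)*x2 = 18*0.5 + 12.5*0.0 + 3.5*0.0 = 9.0 + 0.0 + 0.0 = 9.0


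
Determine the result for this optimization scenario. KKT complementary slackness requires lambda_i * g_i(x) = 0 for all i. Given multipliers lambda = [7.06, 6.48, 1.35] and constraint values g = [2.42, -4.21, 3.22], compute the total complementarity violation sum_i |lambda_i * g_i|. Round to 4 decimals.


KKT complementary slackness check:
lambda_1 * g_1 = 7.06 * 2.42 = 17.0852
lambda_2 * g_2 = 6.48 * -4.21 = -27.2808
lambda_3 * g_3 = 1.35 * 3.22 = 4.347
Total violation = 17.0852 + 27.2808 + 4.347 = 48.713


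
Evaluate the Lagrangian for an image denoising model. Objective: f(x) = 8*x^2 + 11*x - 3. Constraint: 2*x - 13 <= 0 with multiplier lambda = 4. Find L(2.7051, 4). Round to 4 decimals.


Step 1: Evaluate f(x).
f(2.7051) = 8*2.7051^2 + 11*2.7051 - 3 = 85.2966
Step 2: Evaluate g(x).
g(2.7051) = 2*2.7051 - 13 = -7.5898
Step 3: Compute Lagrangian.
L = 85.2966 + 4*-7.5898 = 54.9374


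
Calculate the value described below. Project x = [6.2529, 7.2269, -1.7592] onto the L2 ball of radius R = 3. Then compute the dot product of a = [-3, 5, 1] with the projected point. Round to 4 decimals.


Step 1: Compute ||x|| (intermediates to 6 decimals).
||x|| = sqrt(6.2529^2 + 7.2269^2 + (-1.7592)^2) = 9.717079
Step 2: Project.
Since ||x|| > R, scale = R/||x|| = 3/9.717079 = 0.308735, proj(x) = scale * x
proj(x) = [1.930489, 2.231197, -0.543127]
Step 3: Dot product.
a^T * proj(x) = -3*1.930489 + 5*2.231197 + 1*(-0.543127) = 4.8214


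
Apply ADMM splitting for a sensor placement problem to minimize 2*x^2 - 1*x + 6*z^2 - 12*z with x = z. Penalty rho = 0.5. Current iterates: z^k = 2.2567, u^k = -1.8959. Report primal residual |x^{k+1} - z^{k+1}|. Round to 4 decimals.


ADMM iteration with rho = 0.5, z^k = 2.2567, u^k = -1.8959
Step 1: x-update.
Minimize 2*x^2 - 1*x + (0.5/2)*(x - 2.2567 - 1.8959)^2
FOC: (2*2 + 0.5)*x = 1 + 0.5*(2.2567 + 1.8959)
x^{k+1} = 0.6836
Step 2: z-update.
Minimize 6*z^2 - 12*z + (0.5/2)*(0.6836 - z - 1.8959)^2
FOC: (2*6 + 0.5)*z = 12 + 0.5*(0.6836 - 1.8959)
z^{k+1} = 0.9115
Step 3: u-update.
u^{k+1} = -1.8959 + 0.6836 - 0.9115 = -2.1238
Step 4: Primal residual = |0.6836 - 0.9115| = 0.2279


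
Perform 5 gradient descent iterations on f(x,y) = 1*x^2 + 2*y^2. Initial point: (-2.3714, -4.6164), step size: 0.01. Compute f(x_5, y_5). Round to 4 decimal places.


Gradient descent on f(x,y) = 1*x^2 + 2*y^2.
Starting point: (-2.3714, -4.6164), alpha = 0.01
Step 1: grad_x = 2*1*-2.3714 = -4.7428, grad_y = 2*2*-4.6164 = -18.4656
  x_1 = -2.3714 - 0.01*-4.7428 = -2.324
  y_1 = -4.6164 - 0.01*-18.4656 = -4.4317
Step 2: grad_x = 2*1*-2.324 = -4.6479, grad_y = 2*2*-4.4317 = -17.727
  x_2 = -2.324 - 0.01*-4.6479 = -2.2775
  y_2 = -4.4317 - 0.01*-17.727 = -4.2545
Step 3: grad_x = 2*1*-2.2775 = -4.555, grad_y = 2*2*-4.2545 = -17.0179
  x_3 = -2.2775 - 0.01*-4.555 = -2.2319
  y_3 = -4.2545 - 0.01*-17.0179 = -4.0843
Step 4: grad_x = 2*1*-2.2319 = -4.4639, grad_y = 2*2*-4.0843 = -16.3372
  x_4 = -2.2319 - 0.01*-4.4639 = -2.1873
  y_4 = -4.0843 - 0.01*-16.3372 = -3.9209
Step 5: grad_x = 2*1*-2.1873 = -4.3746, grad_y = 2*2*-3.9209 = -15.6837
  x_5 = -2.1873 - 0.01*-4.3746 = -2.1436
  y_5 = -3.9209 - 0.01*-15.6837 = -3.7641
f(-2.1436, -3.7641) = 1*(-2.1436)^2 + 2*(-3.7641)^2 = 32.9315


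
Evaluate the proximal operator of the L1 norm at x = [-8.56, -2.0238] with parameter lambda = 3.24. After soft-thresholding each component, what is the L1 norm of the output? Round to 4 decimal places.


Soft-thresholding with lambda = 3.24:
prox(-8.56) = sign(-8.56)*max(|-8.56| - 3.24, 0) = -5.32
prox(-2.0238) = sign(-2.0238)*max(|-2.0238| - 3.24, 0) = 0.0
prox(x) = [-5.32, 0.0]
||prox(x)||_1 = 5.32 + 0.0 = 5.32


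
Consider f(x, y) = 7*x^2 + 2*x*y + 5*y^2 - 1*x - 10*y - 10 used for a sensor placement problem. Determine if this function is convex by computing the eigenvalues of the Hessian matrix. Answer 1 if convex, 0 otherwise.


The Hessian of f(x,y) = 7*x^2 + 2*x*y + 5*y^2 - 1*x - 10*y - 10 is:
H = [[14, 2], [2, 10]]
Trace = 14 + 10 = 24
Determinant = 14*10 - (2)^2 = 136
Discriminant = (24)^2 - 4*136 = 32.0
Eigenvalues: lambda_1 = 9.1716, lambda_2 = 14.8284
The function is convex.

1


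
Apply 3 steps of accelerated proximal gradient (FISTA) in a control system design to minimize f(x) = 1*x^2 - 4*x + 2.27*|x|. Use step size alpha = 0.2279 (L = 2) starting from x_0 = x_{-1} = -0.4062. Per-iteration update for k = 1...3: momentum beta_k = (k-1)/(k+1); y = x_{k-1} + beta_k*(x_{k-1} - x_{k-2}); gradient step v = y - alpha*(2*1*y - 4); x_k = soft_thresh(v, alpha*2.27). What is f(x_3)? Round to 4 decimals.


FISTA on f(x) = 1*x^2 - 4*x + 2.27*|x|
L = 2, alpha = 0.2279
Iteration 1: beta = 0.0, y = -0.4062 + 0.0*(-0.4062 + 0.4062) = -0.4062
  grad(y) = -4.8124, v = y - alpha*grad = 0.6905
  prox(v) = soft_thresh(0.6905, 0.5173) = 0.1732
Iteration 2: beta = 0.3333, y = 0.1732 + 0.3333*(0.1732 + 0.4062) = 0.3664
  grad(y) = -3.2673, v = y - alpha*grad = 1.111
  prox(v) = soft_thresh(1.111, 0.5173) = 0.5936
Iteration 3: beta = 0.5, y = 0.5936 + 0.5*(0.5936 - 0.1732) = 0.8038
  grad(y) = -2.3923, v = y - alpha*grad = 1.3491
  prox(v) = soft_thresh(1.3491, 0.5173) = 0.8317
f(x_3) = 1*0.8317^2 - 4*0.8317 + 2.27*|0.8317| = -0.7471


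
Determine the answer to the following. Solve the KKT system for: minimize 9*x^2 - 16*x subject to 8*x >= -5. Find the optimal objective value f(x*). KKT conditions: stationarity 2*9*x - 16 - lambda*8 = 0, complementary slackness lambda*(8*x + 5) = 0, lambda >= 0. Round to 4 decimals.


Step 1: Try lambda = 0 (constraint inactive).
Stationarity: 2*9*x - 16 = 0
x* = 16/(2*9) = 8/9 = 0.8889 (rounded; the exact value 8/9 is used below)
Check constraint: 8*0.8889 = 7.1112 >= -5 -- satisfied.
Step 2: Compute optimal value.
f(x*) = 9*(8/9)^2 - 16*(8/9) = -7.1111


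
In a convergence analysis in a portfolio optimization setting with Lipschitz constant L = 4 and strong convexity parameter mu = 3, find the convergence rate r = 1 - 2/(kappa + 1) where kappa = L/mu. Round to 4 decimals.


Step 1: Compute the condition number.
kappa = L/mu = 4/3 = 1.3333
Step 2: Compute the convergence rate.
r = 1 - 2/(kappa + 1) = 1 - 2*mu/(L + mu) = (L - mu)/(L + mu) = 1/7 = 0.1429


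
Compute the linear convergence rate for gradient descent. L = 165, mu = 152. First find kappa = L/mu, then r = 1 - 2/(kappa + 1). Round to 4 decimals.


Step 1: Compute the condition number.
kappa = L/mu = 165/152 = 1.0855
Step 2: Compute the convergence rate.
r = 1 - 2/(kappa + 1) = 1 - 2*mu/(L + mu) = (L - mu)/(L + mu) = 13/317 = 0.041


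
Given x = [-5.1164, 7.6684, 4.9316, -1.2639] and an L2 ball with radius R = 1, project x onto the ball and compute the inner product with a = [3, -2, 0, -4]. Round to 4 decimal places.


Step 1: Compute ||x|| (intermediates to 6 decimals).
||x|| = sqrt((-5.1164)^2 + 7.6684^2 + 4.9316^2 + (-1.2639)^2) = 10.530908
Step 2: Project.
Since ||x|| > R, scale = R/||x|| = 1/10.530908 = 0.094959, proj(x) = scale * x
proj(x) = [-0.485848, 0.728184, 0.4683, -0.120019]
Step 3: Dot product.
a^T * proj(x) = 3*(-0.485848) - 2*0.728184 + 0*0.4683 - 4*(-0.120019) = -2.4338


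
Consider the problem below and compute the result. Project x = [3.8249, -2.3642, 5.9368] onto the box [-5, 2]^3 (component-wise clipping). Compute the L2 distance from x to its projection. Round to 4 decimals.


Project each component onto [-5, 2].
clip(3.8249) = 2.0, clip(-2.3642) = -2.3642, clip(5.9368) = 2.0
Projection = [2.0, -2.3642, 2.0]
Squared diffs: [3.3303, 0.0, 15.4984]
Distance = sqrt(18.8287) = 4.3392


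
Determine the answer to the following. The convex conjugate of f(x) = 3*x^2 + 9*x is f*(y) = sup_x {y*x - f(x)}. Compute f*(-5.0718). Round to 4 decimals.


f*(y) = sup_x {y*x - a*x^2 - b*x} = sup_x {(y-b)*x - a*x^2}
FOC: (y - b) - 2a*x = 0 => x* = (y - b)/(2a)
x* = (-5.0718 - 9)/(2*3) = -2.3453
f*(-5.0718) = (y-b)^2/(4a) = (-5.0718 - 9)^2/(4*3)
= 198.0156/12 = 16.5013


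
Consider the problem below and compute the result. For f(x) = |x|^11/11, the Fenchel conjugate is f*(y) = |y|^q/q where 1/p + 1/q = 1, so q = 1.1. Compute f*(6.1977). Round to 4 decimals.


The conjugate exponent q satisfies 1/p + 1/q = 1.
p = 11, so q = 11/(11 - 1) = 1.1
|y|^q = 6.1977^1.1 = 7.438
f*(6.1977) = 7.438 / 1.1 = 6.7618


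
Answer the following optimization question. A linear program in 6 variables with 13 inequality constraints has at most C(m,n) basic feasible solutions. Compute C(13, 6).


Each vertex corresponds to some choice of n active constraints out of m, so the number of vertices is at most C(m, n) = m! / (n!(m-n)!).
m = 13, n = 6
Numerator: 13 * 12 * 11 * 10 * 9 * 8
Denominator: 6! = 720
C(13, 6) = 1716


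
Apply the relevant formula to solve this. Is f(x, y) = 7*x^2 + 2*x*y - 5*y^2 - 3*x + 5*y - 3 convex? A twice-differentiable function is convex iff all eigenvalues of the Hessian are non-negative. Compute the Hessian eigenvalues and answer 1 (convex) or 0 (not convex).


The Hessian of f(x,y) = 7*x^2 + 2*x*y - 5*y^2 - 3*x + 5*y - 3 is:
H = [[14, 2], [2, -10]]
Trace = 14 - 10 = 4
Determinant = 14*-10 - (2)^2 = -144
Discriminant = (4)^2 - 4*-144 = 592.0
Eigenvalues: lambda_1 = -10.1655, lambda_2 = 14.1655
The function is not convex.

0


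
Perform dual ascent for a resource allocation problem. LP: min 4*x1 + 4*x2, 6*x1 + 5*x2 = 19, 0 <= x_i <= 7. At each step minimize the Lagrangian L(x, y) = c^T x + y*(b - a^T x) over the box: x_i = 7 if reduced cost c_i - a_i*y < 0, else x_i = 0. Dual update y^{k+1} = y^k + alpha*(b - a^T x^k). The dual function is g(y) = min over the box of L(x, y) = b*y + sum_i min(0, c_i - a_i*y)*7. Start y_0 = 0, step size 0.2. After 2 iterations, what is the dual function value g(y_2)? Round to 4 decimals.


Dual ascent for LP: min 4*x1 + 4*x2, 6*x1 + 5*x2 = 19, 0 <= x_i <= 7
Step 1: y^k = 0.0, reduced costs: (4.0, 4.0)
  x^k = (0.0, 0.0), subgradient = b - a^T x = 19.0
  y^{k+1} = 0.0 + 0.2*19.0 = 3.8
Step 2: y^k = 3.8, reduced costs: (-18.8, -15.0)
  x^k = (7.0, 7.0), subgradient = b - a^T x = -58.0
  y^{k+1} = 3.8 + 0.2*-58.0 = -7.8
Dual objective at y_2 = -7.8: reduced costs (50.8, 43.0), box minimizer x = (0.0, 0.0)
g(y_2) = b*y + (c1 - a1*y)*x1 + (c2 - a2*y)*x2 = 19*(-7.8) + 50.8*0.0 + 43.0*0.0 = -148.2 + 0.0 + 0.0 = -148.2


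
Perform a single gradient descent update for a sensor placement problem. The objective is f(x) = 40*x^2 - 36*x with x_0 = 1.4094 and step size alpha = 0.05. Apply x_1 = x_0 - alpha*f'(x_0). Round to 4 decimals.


We compute the gradient at x_0 and apply the update.
f'(x) = 80*x - 36
f'(1.4094) = 80*1.4094 - 36 = 76.752
x_1 = 1.4094 - 0.05*76.752 = -2.4282


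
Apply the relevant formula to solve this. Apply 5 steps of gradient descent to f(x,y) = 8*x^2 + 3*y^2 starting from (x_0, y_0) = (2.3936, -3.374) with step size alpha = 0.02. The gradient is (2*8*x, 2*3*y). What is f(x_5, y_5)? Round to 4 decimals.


Gradient descent on f(x,y) = 8*x^2 + 3*y^2.
Starting point: (2.3936, -3.374), alpha = 0.02
Step 1: grad_x = 2*8*2.3936 = 38.2976, grad_y = 2*3*-3.374 = -20.244
  x_1 = 2.3936 - 0.02*38.2976 = 1.6276
  y_1 = -3.374 - 0.02*-20.244 = -2.9691
Step 2: grad_x = 2*8*1.6276 = 26.0424, grad_y = 2*3*-2.9691 = -17.8147
  x_2 = 1.6276 - 0.02*26.0424 = 1.1068
  y_2 = -2.9691 - 0.02*-17.8147 = -2.6128
Step 3: grad_x = 2*8*1.1068 = 17.7088, grad_y = 2*3*-2.6128 = -15.677
  x_3 = 1.1068 - 0.02*17.7088 = 0.7526
  y_3 = -2.6128 - 0.02*-15.677 = -2.2993
Step 4: grad_x = 2*8*0.7526 = 12.042, grad_y = 2*3*-2.2993 = -13.7957
  x_4 = 0.7526 - 0.02*12.042 = 0.5118
  y_4 = -2.2993 - 0.02*-13.7957 = -2.0234
Step 5: grad_x = 2*8*0.5118 = 8.1886, grad_y = 2*3*-2.0234 = -12.1402
  x_5 = 0.5118 - 0.02*8.1886 = 0.348
  y_5 = -2.0234 - 0.02*-12.1402 = -1.7806
f(0.348, -1.7806) = 8*0.348^2 + 3*(-1.7806)^2 = 10.4802


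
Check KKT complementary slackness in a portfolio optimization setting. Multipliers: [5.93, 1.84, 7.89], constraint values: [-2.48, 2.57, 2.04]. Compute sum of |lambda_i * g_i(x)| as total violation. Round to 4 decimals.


KKT complementary slackness check:
lambda_1 * g_1 = 5.93 * -2.48 = -14.7064
lambda_2 * g_2 = 1.84 * 2.57 = 4.7288
lambda_3 * g_3 = 7.89 * 2.04 = 16.0956
Total violation = 14.7064 + 4.7288 + 16.0956 = 35.5308


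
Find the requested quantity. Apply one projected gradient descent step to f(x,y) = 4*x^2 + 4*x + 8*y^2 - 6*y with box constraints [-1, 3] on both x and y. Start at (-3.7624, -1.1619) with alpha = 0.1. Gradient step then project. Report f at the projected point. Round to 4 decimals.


Step 1: Compute gradient at (-3.7624, -1.1619).
grad_x = 2*4*-3.7624 + 4 = -26.0992
grad_y = 2*8*-1.1619 - 6 = -24.5904
Step 2: Gradient step.
x_raw = -3.7624 - 0.1*-26.0992 = -1.1525
y_raw = -1.1619 - 0.1*-24.5904 = 1.2971
Step 3: Project onto [-1, 3].
x_proj = clip(-1.1525) = -1.0
y_proj = clip(1.2971) = 1.2971
Step 4: Evaluate f.
f(-1.0, 1.2971) = 5.6777


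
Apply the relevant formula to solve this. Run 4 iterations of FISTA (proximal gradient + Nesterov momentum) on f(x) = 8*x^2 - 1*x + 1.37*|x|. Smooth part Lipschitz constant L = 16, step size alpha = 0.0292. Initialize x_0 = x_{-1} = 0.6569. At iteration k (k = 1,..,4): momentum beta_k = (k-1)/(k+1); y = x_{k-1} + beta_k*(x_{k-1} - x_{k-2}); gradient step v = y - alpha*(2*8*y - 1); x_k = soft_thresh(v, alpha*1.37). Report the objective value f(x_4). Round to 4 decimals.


FISTA on f(x) = 8*x^2 - 1*x + 1.37*|x|
L = 16, alpha = 0.0292
Iteration 1: beta = 0.0, y = 0.6569 + 0.0*(0.6569 - 0.6569) = 0.6569
  grad(y) = 9.5104, v = y - alpha*grad = 0.3792
  prox(v) = soft_thresh(0.3792, 0.04) = 0.3392
Iteration 2: beta = 0.3333, y = 0.3392 + 0.3333*(0.3392 - 0.6569) = 0.2333
  grad(y) = 2.7326, v = y - alpha*grad = 0.1535
  prox(v) = soft_thresh(0.1535, 0.04) = 0.1135
Iteration 3: beta = 0.5, y = 0.1135 + 0.5*(0.1135 - 0.3392) = 0.0006
  grad(y) = -0.9897, v = y - alpha*grad = 0.0295
  prox(v) = soft_thresh(0.0295, 0.04) = 0.0
Iteration 4: beta = 0.6, y = 0.0 + 0.6*(0.0 - 0.1135) = -0.0681
  grad(y) = -2.0895, v = y - alpha*grad = -0.0071
  prox(v) = soft_thresh(-0.0071, 0.04) = 0.0
f(x_4) = 8*0.0^2 - 1*0.0 + 1.37*|0.0| = 0.0


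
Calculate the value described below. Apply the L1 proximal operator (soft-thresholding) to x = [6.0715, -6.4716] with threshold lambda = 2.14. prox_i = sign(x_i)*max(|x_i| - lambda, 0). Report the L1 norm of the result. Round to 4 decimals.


Soft-thresholding with lambda = 2.14:
prox(6.0715) = sign(6.0715)*max(|6.0715| - 2.14, 0) = 3.9315
prox(-6.4716) = sign(-6.4716)*max(|-6.4716| - 2.14, 0) = -4.3316
prox(x) = [3.9315, -4.3316]
||prox(x)||_1 = 3.9315 + 4.3316 = 8.2631


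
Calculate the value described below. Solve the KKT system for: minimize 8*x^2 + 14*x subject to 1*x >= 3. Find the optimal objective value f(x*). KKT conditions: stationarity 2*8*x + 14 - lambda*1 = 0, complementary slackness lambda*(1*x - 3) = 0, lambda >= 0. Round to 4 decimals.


Step 1: Try lambda = 0 (constraint inactive).
x_unc = -14/(2*8) = -0.875
Check: 1*-0.875 = -0.875 < 3 -- violated!
Step 2: Constraint must be active: 1*x = 3
x* = 3/1 = 3.0
lambda = (2*8*3.0 + 14)/1 = 62.0
Step 3: Compute optimal value.
f(x*) = 8*3.0^2 + 14*3.0 = 114.0


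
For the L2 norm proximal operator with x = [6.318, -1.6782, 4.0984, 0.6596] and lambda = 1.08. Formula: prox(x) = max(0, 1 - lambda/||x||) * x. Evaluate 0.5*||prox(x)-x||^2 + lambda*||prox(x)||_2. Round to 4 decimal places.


Step 1: Compute ||x||.
||x|| = 7.7437
Step 2: Compute scaling factor.
scale = max(0, 1 - 1.08/7.7437) = 0.8605
Step 3: prox(x) = [5.4368, -1.4441, 3.5268, 0.5676]
||prox(x)|| = 6.6637
Step 4: Proximal objective.
0.5*||prox-x||^2 = 0.5832
lambda*||prox|| = 7.1968
Total = 7.78


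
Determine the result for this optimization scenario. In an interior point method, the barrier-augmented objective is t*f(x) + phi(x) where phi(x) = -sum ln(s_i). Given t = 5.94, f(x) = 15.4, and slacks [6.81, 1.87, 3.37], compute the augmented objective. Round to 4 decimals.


Step 1: Compute log-barrier.
ln values: [1.9184, 0.6259, 1.2149]
phi = -(1.9184 + 0.6259 + 1.2149) = -3.7592
Step 2: Compute augmented objective.
t*f(x) = 5.94*15.4 = 91.476
Total = 91.476 - 3.7592 = 87.7168


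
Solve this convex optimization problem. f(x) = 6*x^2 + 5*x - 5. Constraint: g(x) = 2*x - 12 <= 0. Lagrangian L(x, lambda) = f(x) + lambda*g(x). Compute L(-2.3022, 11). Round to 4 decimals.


Step 1: Evaluate f(x).
f(-2.3022) = 6*(-2.3022)^2 + 5*(-2.3022) - 5 = 15.2897
Step 2: Evaluate g(x).
g(-2.3022) = 2*-2.3022 - 12 = -16.6044
Step 3: Compute Lagrangian.
L = 15.2897 + 11*-16.6044 = -167.3587


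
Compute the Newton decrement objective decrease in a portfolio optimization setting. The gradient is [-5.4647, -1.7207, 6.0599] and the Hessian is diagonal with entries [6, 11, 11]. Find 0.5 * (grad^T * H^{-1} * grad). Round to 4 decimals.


Step 1: H is diagonal, so H^(-1) * g = [-0.9108, -0.1564, 0.5509].
Step 2: g^T H^(-1) g = sum_i g_i^2 / H_ii
  = (-5.4647)^2/6 + (-1.7207)^2/11 + (6.0599)^2/11
  = 4.9772 + 0.2692 + 3.3384 = 8.5847
Step 3: Objective decrease = 0.5 * g^T H^(-1) g = 4.2924


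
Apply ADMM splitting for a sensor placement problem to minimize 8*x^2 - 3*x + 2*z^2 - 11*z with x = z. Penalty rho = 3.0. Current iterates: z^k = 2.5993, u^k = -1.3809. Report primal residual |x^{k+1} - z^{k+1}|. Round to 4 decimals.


ADMM iteration with rho = 3.0, z^k = 2.5993, u^k = -1.3809
Step 1: x-update.
Minimize 8*x^2 - 3*x + (3.0/2)*(x - 2.5993 - 1.3809)^2
FOC: (2*8 + 3.0)*x = 3 + 3.0*(2.5993 + 1.3809)
x^{k+1} = 0.7863
Step 2: z-update.
Minimize 2*z^2 - 11*z + (3.0/2)*(0.7863 - z - 1.3809)^2
FOC: (2*2 + 3.0)*z = 11 + 3.0*(0.7863 - 1.3809)
z^{k+1} = 1.3166
Step 3: u-update.
u^{k+1} = -1.3809 + 0.7863 - 1.3166 = -1.9112
Step 4: Primal residual = |0.7863 - 1.3166| = 0.5303


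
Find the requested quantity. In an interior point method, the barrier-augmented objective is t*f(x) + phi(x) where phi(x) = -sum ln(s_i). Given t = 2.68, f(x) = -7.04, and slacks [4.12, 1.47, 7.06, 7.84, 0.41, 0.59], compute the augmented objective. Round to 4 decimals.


Step 1: Compute log-barrier.
ln values: [1.4159, 0.3853, 1.9544, 2.0592, -0.8916, -0.5276]
phi = -(1.4159 + 0.3853 + 1.9544 + 2.0592 - 0.8916 - 0.5276) = -4.3956
Step 2: Compute augmented objective.
t*f(x) = 2.68*-7.04 = -18.8672
Total = -18.8672 - 4.3956 = -23.2628


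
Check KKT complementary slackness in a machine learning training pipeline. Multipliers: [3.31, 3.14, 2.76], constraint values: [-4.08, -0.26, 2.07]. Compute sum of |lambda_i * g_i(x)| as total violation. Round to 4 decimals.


KKT complementary slackness check:
lambda_1 * g_1 = 3.31 * -4.08 = -13.5048
lambda_2 * g_2 = 3.14 * -0.26 = -0.8164
lambda_3 * g_3 = 2.76 * 2.07 = 5.7132
Total violation = 13.5048 + 0.8164 + 5.7132 = 20.0344


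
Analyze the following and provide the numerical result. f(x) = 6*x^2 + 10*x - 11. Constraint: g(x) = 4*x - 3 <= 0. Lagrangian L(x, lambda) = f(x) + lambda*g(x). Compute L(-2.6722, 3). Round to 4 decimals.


Step 1: Evaluate f(x).
f(-2.6722) = 6*(-2.6722)^2 + 10*(-2.6722) - 11 = 5.1219
Step 2: Evaluate g(x).
g(-2.6722) = 4*-2.6722 - 3 = -13.6888
Step 3: Compute Lagrangian.
L = 5.1219 + 3*-13.6888 = -35.9445


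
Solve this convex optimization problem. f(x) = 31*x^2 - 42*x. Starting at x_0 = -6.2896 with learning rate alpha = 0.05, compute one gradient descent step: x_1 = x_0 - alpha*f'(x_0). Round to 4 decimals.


We compute the gradient at x_0 and apply the update.
f'(x) = 62*x - 42
f'(-6.2896) = 62*-6.2896 - 42 = -431.9552
x_1 = -6.2896 - 0.05*-431.9552 = 15.3082


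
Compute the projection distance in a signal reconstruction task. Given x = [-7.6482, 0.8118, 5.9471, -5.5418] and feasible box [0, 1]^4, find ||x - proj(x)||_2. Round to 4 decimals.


Project each component onto [0, 1].
clip(-7.6482) = 0.0, clip(0.8118) = 0.8118, clip(5.9471) = 1.0, clip(-5.5418) = 0.0
Projection = [0.0, 0.8118, 1.0, 0.0]
Squared diffs: [58.495, 0.0, 24.4738, 30.7115]
Distance = sqrt(113.6803) = 10.6621


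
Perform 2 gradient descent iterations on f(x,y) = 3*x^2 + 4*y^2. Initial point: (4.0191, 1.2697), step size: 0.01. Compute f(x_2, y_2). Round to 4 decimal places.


Gradient descent on f(x,y) = 3*x^2 + 4*y^2.
Starting point: (4.0191, 1.2697), alpha = 0.01
Step 1: grad_x = 2*3*4.0191 = 24.1146, grad_y = 2*4*1.2697 = 10.1576
  x_1 = 4.0191 - 0.01*24.1146 = 3.778
  y_1 = 1.2697 - 0.01*10.1576 = 1.1681
Step 2: grad_x = 2*3*3.778 = 22.6677, grad_y = 2*4*1.1681 = 9.345
  x_2 = 3.778 - 0.01*22.6677 = 3.5513
  y_2 = 1.1681 - 0.01*9.345 = 1.0747
f(3.5513, 1.0747) = 3*3.5513^2 + 4*1.0747^2 = 42.4544


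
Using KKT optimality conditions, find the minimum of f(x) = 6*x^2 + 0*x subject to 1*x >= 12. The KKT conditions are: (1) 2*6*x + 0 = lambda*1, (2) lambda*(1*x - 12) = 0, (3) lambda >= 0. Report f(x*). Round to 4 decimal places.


Step 1: Try lambda = 0 (constraint inactive).
x_unc = 0/(2*6) = 0.0
Check: 1*0.0 = 0.0 < 12 -- violated!
Step 2: Constraint must be active: 1*x = 12
x* = 12/1 = 12.0
lambda = (2*6*12.0 + 0)/1 = 144.0
Step 3: Compute optimal value.
f(x*) = 6*12.0^2 + 0*12.0 = 864.0


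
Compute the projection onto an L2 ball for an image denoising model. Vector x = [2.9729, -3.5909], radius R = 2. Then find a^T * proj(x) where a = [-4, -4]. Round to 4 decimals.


Step 1: Compute ||x|| (intermediates to 6 decimals).
||x|| = sqrt(2.9729^2 + (-3.5909)^2) = 4.661834
Step 2: Project.
Since ||x|| > R, scale = R/||x|| = 2/4.661834 = 0.429016, proj(x) = scale * x
proj(x) = [1.275422, -1.540554]
Step 3: Dot product.
a^T * proj(x) = -4*1.275422 - 4*(-1.540554) = 1.0605


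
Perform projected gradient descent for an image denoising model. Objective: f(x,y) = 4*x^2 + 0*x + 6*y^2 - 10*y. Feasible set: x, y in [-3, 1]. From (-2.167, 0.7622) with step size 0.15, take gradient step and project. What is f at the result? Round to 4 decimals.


Step 1: Compute gradient at (-2.167, 0.7622).
grad_x = 2*4*-2.167 + 0 = -17.336
grad_y = 2*6*0.7622 - 10 = -0.8536
Step 2: Gradient step.
x_raw = -2.167 - 0.15*-17.336 = 0.4334
y_raw = 0.7622 - 0.15*-0.8536 = 0.8902
Step 3: Project onto [-3, 1].
x_proj = clip(0.4334) = 0.4334
y_proj = clip(0.8902) = 0.8902
Step 4: Evaluate f.
f(0.4334, 0.8902) = -3.3959


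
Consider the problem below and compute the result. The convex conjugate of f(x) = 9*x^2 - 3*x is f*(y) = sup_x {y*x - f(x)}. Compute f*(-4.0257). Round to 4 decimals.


f*(y) = sup_x {y*x - a*x^2 - b*x} = sup_x {(y-b)*x - a*x^2}
FOC: (y - b) - 2a*x = 0 => x* = (y - b)/(2a)
x* = (-4.0257 + 3)/(2*9) = -0.057
f*(-4.0257) = (y-b)^2/(4a) = (-4.0257 + 3)^2/(4*9)
= 1.0521/36 = 0.0292


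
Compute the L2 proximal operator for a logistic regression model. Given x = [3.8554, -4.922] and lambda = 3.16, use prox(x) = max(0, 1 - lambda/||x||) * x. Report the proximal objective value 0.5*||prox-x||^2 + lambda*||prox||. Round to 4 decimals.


Step 1: Compute ||x||.
||x|| = 6.2522
Step 2: Compute scaling factor.
scale = max(0, 1 - 3.16/6.2522) = 0.4946
Step 3: prox(x) = [1.9068, -2.4343]
||prox(x)|| = 3.0922
Step 4: Proximal objective.
0.5*||prox-x||^2 = 4.9928
lambda*||prox|| = 9.7714
Total = 14.7642


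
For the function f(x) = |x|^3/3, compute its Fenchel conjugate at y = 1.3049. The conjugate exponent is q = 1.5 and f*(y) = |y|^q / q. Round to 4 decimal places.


The conjugate exponent q satisfies 1/p + 1/q = 1.
p = 3, so q = 3/(3 - 1) = 1.5
|y|^q = 1.3049^1.5 = 1.4906
f*(1.3049) = 1.4906 / 1.5 = 0.9937


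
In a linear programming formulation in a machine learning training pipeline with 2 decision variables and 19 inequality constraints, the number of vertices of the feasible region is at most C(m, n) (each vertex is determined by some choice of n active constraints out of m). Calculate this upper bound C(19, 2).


Each vertex corresponds to some choice of n active constraints out of m, so the number of vertices is at most C(m, n) = m! / (n!(m-n)!).
m = 19, n = 2
Numerator: 19 * 18
Denominator: 2! = 2
C(19, 2) = 171


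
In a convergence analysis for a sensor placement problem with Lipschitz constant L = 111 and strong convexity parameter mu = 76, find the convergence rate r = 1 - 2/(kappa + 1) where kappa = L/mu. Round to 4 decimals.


Step 1: Compute the condition number.
kappa = L/mu = 111/76 = 1.4605
Step 2: Compute the convergence rate.
r = 1 - 2/(kappa + 1) = 1 - 2*mu/(L + mu) = (L - mu)/(L + mu) = 35/187 = 0.1872
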